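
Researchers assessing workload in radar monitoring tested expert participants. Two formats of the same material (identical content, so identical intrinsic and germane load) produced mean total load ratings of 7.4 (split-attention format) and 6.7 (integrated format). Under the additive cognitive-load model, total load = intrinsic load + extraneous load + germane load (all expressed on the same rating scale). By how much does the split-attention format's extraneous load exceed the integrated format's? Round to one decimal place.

0.7

Intrinsic and germane load are equal across formats, so the difference in total load equals the difference in extraneous load.
Extraneous-load difference = 7.4 − 6.7 = 0.7.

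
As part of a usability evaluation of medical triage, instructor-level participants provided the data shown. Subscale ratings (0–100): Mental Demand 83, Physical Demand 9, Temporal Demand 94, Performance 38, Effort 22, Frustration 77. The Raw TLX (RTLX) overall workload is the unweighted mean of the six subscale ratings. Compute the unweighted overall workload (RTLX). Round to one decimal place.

53.8

Sum of ratings = 83 + 9 + 94 + 38 + 22 + 77 = 323.
RTLX = 323 / 6 = 53.8333 ≈ 53.8.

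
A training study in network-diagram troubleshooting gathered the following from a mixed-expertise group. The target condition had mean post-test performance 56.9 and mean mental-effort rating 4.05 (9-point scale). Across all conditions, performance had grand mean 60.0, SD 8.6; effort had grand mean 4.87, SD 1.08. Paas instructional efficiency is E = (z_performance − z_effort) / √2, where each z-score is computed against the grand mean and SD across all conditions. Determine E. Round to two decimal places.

z_performance = (56.9 − 60.0) / 8.6 = -3.1000 / 8.6 = -0.3605.
z_effort = (4.05 − 4.87) / 1.08 = -0.8200 / 1.08 = -0.7593.
z_P − z_E = -0.3605 − (-0.7593) = 0.3988.
E = 0.3988 / √2 = 0.3988 / 1.41421 = 0.2820 ≈ 0.28.

0.28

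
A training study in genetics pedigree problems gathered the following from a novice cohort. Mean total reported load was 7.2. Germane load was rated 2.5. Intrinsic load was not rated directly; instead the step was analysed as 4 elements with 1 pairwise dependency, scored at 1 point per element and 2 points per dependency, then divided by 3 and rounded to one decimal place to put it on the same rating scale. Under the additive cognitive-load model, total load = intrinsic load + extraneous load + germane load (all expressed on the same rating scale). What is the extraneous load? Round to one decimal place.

2.7

Intrinsic (element-interactivity): (4 × 1 + 1 × 2) / 3 = 6 / 3 = 2.0000 → 2.0.
extraneous load = total − intrinsic − germane
             = 7.2 − 2.0 − 2.5 = 2.7.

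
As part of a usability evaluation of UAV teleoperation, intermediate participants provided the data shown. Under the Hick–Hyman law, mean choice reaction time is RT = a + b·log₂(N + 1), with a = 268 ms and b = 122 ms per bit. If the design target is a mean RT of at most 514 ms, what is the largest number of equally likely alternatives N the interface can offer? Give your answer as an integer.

3

Set 268 + 122·log₂(N + 1) ≤ 514.
log₂(N + 1) ≤ (514 − 268) / 122 = 2.0164.
N + 1 ≤ 2^2.0164 = 4.0457.
N ≤ 3.0457, so the largest integer N is 3.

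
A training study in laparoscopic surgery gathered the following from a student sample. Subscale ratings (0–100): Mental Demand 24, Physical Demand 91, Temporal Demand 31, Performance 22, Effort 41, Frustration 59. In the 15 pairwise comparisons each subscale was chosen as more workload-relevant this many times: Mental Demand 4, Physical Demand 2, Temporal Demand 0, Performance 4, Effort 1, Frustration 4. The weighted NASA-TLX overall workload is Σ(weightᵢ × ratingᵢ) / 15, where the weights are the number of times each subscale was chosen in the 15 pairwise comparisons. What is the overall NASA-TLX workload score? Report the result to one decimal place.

42.9

The tallies are the weights (they sum to 15).
Weighted sum = 4·24 + 2·91 + 0·31 + 4·22 + 1·41 + 4·59
            = 96 + 182 + 0 + 88 + 41 + 236 = 643.
Overall workload = 643 / 15 = 42.8667 ≈ 42.9.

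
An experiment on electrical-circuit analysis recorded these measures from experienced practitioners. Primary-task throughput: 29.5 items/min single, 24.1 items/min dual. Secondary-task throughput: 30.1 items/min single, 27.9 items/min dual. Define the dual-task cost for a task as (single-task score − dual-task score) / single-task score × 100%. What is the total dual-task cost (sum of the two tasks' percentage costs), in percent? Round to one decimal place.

Primary cost = (29.5 − 24.1) / 29.5 × 100% = 18.3051%.
Secondary cost = (30.1 − 27.9) / 30.1 × 100% = 7.3090%.
Total = 18.3051% + 7.3090% = 25.6141% ≈ 25.6%.

25.6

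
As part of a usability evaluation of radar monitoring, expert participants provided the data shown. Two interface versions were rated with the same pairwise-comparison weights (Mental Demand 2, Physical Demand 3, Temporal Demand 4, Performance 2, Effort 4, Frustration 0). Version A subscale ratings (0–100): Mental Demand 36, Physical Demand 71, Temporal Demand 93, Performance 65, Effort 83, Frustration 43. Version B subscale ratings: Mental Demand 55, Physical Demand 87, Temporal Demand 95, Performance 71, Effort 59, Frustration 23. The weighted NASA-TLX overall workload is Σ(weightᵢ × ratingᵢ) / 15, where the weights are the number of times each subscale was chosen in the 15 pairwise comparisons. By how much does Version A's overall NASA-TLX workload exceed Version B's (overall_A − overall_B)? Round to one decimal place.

Version A weighted sum = 2·36 + 3·71 + 4·93 + 2·65 + 4·83 + 0·43 = 72 + 213 + 372 + 130 + 332 + 0 = 1119; overall_A = 1119/15 = 74.6000.
Version B weighted sum = 2·55 + 3·87 + 4·95 + 2·71 + 4·59 + 0·23 = 110 + 261 + 380 + 142 + 236 + 0 = 1129; overall_B = 1129/15 = 75.2667.
Difference = 74.6000 − 75.2667 = -0.6667 ≈ -0.7.

-0.7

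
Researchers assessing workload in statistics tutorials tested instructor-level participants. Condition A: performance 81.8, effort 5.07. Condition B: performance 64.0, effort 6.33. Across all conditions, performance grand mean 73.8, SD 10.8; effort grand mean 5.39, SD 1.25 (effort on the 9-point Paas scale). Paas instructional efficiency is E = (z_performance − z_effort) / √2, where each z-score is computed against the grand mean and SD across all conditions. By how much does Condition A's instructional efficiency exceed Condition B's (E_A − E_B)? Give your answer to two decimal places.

1.88

Condition A: z_P = (81.8 − 73.8)/10.8 = 0.7407; z_E = (5.07 − 5.39)/1.25 = -0.2560; E_A = (0.7407 − (-0.2560))/√2 = 0.7048.
Condition B: z_P = (64.0 − 73.8)/10.8 = -0.9074; z_E = (6.33 − 5.39)/1.25 = 0.7520; E_B = (-0.9074 − 0.7520)/√2 = -1.1734.
E_A − E_B = 0.7048 − (-1.1734) = 1.8782 ≈ 1.88.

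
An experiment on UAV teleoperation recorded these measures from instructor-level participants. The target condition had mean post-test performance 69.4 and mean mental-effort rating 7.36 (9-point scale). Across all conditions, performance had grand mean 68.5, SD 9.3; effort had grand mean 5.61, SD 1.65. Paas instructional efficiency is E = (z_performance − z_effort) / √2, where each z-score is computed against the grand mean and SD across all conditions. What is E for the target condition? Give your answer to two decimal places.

-0.68

z_performance = (69.4 − 68.5) / 9.3 = 0.9000 / 9.3 = 0.0968.
z_effort = (7.36 − 5.61) / 1.65 = 1.7500 / 1.65 = 1.0606.
z_P − z_E = 0.0968 − 1.0606 = -0.9638.
E = -0.9638 / √2 = -0.9638 / 1.41421 = -0.6815 ≈ -0.68.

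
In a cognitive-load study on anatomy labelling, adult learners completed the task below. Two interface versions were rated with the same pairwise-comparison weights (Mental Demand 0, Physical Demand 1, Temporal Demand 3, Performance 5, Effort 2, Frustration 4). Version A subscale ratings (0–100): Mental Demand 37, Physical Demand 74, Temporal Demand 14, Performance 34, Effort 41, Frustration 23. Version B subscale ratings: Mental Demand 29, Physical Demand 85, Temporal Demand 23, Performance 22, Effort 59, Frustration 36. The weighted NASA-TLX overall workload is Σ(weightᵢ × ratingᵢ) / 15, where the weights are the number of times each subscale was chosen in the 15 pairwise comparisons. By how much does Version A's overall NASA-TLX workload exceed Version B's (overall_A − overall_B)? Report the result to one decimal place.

Version A weighted sum = 0·37 + 1·74 + 3·14 + 5·34 + 2·41 + 4·23 = 0 + 74 + 42 + 170 + 82 + 92 = 460; overall_A = 460/15 = 30.6667.
Version B weighted sum = 0·29 + 1·85 + 3·23 + 5·22 + 2·59 + 4·36 = 0 + 85 + 69 + 110 + 118 + 144 = 526; overall_B = 526/15 = 35.0667.
Difference = 30.6667 − 35.0667 = -4.4000 ≈ -4.4.

-4.4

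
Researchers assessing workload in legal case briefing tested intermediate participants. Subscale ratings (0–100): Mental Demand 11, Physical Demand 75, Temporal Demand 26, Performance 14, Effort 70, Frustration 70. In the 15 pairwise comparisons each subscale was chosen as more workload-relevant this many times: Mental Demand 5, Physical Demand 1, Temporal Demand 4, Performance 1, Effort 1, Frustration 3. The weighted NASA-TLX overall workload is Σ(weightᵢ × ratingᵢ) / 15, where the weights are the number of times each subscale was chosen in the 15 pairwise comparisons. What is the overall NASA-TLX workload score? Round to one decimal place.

The tallies are the weights (they sum to 15).
Weighted sum = 5·11 + 1·75 + 4·26 + 1·14 + 1·70 + 3·70
            = 55 + 75 + 104 + 14 + 70 + 210 = 528.
Overall workload = 528 / 15 = 35.2000 ≈ 35.2.

35.2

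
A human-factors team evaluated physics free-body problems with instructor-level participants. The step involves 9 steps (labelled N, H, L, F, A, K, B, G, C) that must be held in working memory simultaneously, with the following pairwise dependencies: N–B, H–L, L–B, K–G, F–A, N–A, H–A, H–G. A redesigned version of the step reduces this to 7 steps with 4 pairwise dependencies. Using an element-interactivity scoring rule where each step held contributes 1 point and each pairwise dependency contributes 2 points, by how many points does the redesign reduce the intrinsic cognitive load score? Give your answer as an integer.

10

Original: 9 × 1 + 8 × 2 = 9 + 16 = 25.
Redesigned: 7 × 1 + 4 × 2 = 7 + 8 = 15.
Reduction = 25 − 15 = 10.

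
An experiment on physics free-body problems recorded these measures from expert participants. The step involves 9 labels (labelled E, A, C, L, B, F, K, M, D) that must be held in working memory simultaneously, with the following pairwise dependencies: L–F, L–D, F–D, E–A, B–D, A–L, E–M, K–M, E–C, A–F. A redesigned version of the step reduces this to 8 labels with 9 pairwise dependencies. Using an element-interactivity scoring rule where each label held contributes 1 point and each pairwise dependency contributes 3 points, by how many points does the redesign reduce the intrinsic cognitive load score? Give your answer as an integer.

4

Original: 9 × 1 + 10 × 3 = 9 + 30 = 39.
Redesigned: 8 × 1 + 9 × 3 = 8 + 27 = 35.
Reduction = 39 − 35 = 4.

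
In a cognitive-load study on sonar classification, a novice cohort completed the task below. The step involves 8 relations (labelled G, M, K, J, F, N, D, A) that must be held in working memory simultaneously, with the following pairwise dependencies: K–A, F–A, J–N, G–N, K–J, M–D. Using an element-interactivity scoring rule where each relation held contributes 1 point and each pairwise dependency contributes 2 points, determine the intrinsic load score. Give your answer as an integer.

Count of relations held simultaneously: 8.
Count of pairwise dependencies listed: 6.
Element contribution: 8 × 1 = 8.
Interaction contribution: 6 × 2 = 12.
Intrinsic load = 8 + 12 = 20.

20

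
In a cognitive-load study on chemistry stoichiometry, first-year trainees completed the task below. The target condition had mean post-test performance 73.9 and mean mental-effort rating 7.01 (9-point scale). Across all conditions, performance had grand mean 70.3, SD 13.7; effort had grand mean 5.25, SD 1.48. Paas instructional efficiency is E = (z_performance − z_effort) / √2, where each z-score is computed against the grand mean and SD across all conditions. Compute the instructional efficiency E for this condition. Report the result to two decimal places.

z_performance = (73.9 − 70.3) / 13.7 = 3.6000 / 13.7 = 0.2628.
z_effort = (7.01 − 5.25) / 1.48 = 1.7600 / 1.48 = 1.1892.
z_P − z_E = 0.2628 − 1.1892 = -0.9264.
E = -0.9264 / √2 = -0.9264 / 1.41421 = -0.6551 ≈ -0.66.

-0.66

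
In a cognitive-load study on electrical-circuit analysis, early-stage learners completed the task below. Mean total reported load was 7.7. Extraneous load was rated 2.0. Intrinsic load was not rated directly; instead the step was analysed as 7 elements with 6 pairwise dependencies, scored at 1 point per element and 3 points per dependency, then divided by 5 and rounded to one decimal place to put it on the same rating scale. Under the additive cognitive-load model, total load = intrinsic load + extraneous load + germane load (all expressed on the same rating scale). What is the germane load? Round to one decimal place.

Intrinsic (element-interactivity): (7 × 1 + 6 × 3) / 5 = 25 / 5 = 5.0000 → 5.0.
germane load = total − intrinsic − extraneous
             = 7.7 − 5.0 − 2.0 = 0.7.

0.7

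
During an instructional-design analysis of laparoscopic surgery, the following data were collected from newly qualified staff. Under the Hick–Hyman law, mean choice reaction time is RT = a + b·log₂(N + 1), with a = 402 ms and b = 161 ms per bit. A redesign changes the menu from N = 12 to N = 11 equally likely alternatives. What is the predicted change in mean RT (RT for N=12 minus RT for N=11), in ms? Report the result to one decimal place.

RT(12) = 402 + 161·log₂(13) = 402 + 161·3.7004 = 997.7644 ms.
RT(11) = 402 + 161·log₂(12) = 402 + 161·3.5850 = 979.1850 ms.
Difference = 997.7644 − 979.1850 = 18.5794 ≈ 18.6 ms.

18.6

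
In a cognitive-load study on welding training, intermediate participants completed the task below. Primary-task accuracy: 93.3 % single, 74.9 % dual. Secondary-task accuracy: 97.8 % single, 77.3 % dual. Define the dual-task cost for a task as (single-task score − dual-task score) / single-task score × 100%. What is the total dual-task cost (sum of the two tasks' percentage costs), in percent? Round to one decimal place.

Primary cost = (93.3 − 74.9) / 93.3 × 100% = 19.7213%.
Secondary cost = (97.8 − 77.3) / 97.8 × 100% = 20.9611%.
Total = 19.7213% + 20.9611% = 40.6824% ≈ 40.7%.

40.7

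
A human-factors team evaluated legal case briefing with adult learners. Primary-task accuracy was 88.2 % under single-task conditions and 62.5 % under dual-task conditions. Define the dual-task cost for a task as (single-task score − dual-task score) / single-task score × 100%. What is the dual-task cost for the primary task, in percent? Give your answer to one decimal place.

29.1

Cost = (88.2 − 62.5) / 88.2 × 100%
     = 25.7000 / 88.2 × 100% = 29.1383%.
≈ 29.1%.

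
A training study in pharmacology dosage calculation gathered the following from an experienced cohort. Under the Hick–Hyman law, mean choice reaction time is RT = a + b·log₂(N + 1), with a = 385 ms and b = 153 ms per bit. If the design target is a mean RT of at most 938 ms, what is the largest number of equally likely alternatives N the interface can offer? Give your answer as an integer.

11

Set 385 + 153·log₂(N + 1) ≤ 938.
log₂(N + 1) ≤ (938 − 385) / 153 = 3.6144.
N + 1 ≤ 2^3.6144 = 12.2474.
N ≤ 11.2474, so the largest integer N is 11.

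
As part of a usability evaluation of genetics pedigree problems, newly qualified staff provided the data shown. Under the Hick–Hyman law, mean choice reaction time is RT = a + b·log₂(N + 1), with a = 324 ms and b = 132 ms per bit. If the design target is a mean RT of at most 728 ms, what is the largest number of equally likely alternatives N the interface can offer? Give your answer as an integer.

Set 324 + 132·log₂(N + 1) ≤ 728.
log₂(N + 1) ≤ (728 − 324) / 132 = 3.0606.
N + 1 ≤ 2^3.0606 = 8.3432.
N ≤ 7.3432, so the largest integer N is 7.

7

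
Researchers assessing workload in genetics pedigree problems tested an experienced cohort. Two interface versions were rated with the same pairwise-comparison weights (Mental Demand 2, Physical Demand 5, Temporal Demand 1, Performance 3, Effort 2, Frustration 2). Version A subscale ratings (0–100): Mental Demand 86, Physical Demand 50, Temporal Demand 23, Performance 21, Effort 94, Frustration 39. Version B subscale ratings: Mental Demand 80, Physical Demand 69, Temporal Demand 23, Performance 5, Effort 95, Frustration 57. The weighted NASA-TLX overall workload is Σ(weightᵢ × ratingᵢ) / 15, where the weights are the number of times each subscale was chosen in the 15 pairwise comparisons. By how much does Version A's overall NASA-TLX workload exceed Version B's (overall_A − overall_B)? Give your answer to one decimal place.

Version A weighted sum = 2·86 + 5·50 + 1·23 + 3·21 + 2·94 + 2·39 = 172 + 250 + 23 + 63 + 188 + 78 = 774; overall_A = 774/15 = 51.6000.
Version B weighted sum = 2·80 + 5·69 + 1·23 + 3·5 + 2·95 + 2·57 = 160 + 345 + 23 + 15 + 190 + 114 = 847; overall_B = 847/15 = 56.4667.
Difference = 51.6000 − 56.4667 = -4.8667 ≈ -4.9.

-4.9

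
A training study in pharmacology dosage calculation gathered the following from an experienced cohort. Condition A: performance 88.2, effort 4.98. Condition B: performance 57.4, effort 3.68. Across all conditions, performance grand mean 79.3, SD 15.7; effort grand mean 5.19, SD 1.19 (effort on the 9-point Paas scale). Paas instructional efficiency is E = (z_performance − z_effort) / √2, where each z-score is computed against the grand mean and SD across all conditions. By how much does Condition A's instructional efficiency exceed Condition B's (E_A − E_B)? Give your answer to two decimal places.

0.61

Condition A: z_P = (88.2 − 79.3)/15.7 = 0.5669; z_E = (4.98 − 5.19)/1.19 = -0.1765; E_A = (0.5669 − (-0.1765))/√2 = 0.5257.
Condition B: z_P = (57.4 − 79.3)/15.7 = -1.3949; z_E = (3.68 − 5.19)/1.19 = -1.2689; E_B = (-1.3949 − (-1.2689))/√2 = -0.0891.
E_A − E_B = 0.5257 − (-0.0891) = 0.6148 ≈ 0.61.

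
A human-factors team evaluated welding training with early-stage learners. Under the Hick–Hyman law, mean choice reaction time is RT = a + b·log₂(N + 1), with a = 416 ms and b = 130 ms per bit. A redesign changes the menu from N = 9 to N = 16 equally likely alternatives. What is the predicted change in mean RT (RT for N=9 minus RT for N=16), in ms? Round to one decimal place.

-99.5

RT(9) = 416 + 130·log₂(10) = 416 + 130·3.3219 = 847.8470 ms.
RT(16) = 416 + 130·log₂(17) = 416 + 130·4.0875 = 947.3750 ms.
Difference = 847.8470 − 947.3750 = -99.5280 ≈ -99.5 ms.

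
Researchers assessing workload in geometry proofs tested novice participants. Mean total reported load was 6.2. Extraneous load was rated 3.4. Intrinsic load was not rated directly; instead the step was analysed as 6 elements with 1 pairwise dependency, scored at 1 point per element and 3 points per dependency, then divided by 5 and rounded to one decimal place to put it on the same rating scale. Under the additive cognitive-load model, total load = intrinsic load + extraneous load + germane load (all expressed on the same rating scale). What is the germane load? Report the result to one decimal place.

1.0

Intrinsic (element-interactivity): (6 × 1 + 1 × 3) / 5 = 9 / 5 = 1.8000 → 1.8.
germane load = total − intrinsic − extraneous
             = 6.2 − 1.8 − 3.4 = 1.0.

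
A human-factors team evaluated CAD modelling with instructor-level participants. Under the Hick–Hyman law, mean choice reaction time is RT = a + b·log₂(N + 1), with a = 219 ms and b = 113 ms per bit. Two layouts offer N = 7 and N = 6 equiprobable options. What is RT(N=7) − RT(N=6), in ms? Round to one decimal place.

21.8

RT(7) = 219 + 113·log₂(8) = 219 + 113·3.0000 = 558.0000 ms.
RT(6) = 219 + 113·log₂(7) = 219 + 113·2.8074 = 536.2362 ms.
Difference = 558.0000 − 536.2362 = 21.7638 ≈ 21.8 ms.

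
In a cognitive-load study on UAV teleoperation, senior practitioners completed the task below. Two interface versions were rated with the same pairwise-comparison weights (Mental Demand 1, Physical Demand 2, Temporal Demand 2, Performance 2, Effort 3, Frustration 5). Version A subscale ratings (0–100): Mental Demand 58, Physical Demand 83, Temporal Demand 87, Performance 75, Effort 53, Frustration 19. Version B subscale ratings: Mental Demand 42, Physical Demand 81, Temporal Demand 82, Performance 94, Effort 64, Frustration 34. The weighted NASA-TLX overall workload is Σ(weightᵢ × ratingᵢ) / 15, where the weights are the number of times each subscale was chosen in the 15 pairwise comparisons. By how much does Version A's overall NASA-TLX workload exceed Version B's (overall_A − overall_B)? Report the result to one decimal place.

Version A weighted sum = 1·58 + 2·83 + 2·87 + 2·75 + 3·53 + 5·19 = 58 + 166 + 174 + 150 + 159 + 95 = 802; overall_A = 802/15 = 53.4667.
Version B weighted sum = 1·42 + 2·81 + 2·82 + 2·94 + 3·64 + 5·34 = 42 + 162 + 164 + 188 + 192 + 170 = 918; overall_B = 918/15 = 61.2000.
Difference = 53.4667 − 61.2000 = -7.7333 ≈ -7.7.

-7.7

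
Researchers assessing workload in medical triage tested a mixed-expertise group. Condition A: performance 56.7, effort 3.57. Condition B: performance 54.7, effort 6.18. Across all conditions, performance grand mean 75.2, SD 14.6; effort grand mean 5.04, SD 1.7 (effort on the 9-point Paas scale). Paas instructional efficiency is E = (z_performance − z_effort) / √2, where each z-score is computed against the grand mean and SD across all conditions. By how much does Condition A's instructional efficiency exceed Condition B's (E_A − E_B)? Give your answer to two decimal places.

Condition A: z_P = (56.7 − 75.2)/14.6 = -1.2671; z_E = (3.57 − 5.04)/1.7 = -0.8647; E_A = (-1.2671 − (-0.8647))/√2 = -0.2845.
Condition B: z_P = (54.7 − 75.2)/14.6 = -1.4041; z_E = (6.18 − 5.04)/1.7 = 0.6706; E_B = (-1.4041 − 0.6706)/√2 = -1.4670.
E_A − E_B = -0.2845 − (-1.4670) = 1.1825 ≈ 1.18.

1.18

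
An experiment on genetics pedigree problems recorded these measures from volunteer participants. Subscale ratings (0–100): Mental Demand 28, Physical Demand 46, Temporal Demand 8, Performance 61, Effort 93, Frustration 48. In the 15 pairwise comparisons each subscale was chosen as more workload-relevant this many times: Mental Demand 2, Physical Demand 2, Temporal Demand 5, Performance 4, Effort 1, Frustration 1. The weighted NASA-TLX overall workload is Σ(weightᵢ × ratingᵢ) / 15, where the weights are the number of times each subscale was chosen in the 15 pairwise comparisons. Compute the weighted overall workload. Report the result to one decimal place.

The tallies are the weights (they sum to 15).
Weighted sum = 2·28 + 2·46 + 5·8 + 4·61 + 1·93 + 1·48
            = 56 + 92 + 40 + 244 + 93 + 48 = 573.
Overall workload = 573 / 15 = 38.2000 ≈ 38.2.

38.2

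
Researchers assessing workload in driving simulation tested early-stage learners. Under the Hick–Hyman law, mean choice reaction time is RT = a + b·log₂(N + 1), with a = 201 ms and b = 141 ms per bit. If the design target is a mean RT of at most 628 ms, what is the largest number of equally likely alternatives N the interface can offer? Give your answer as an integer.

7

Set 201 + 141·log₂(N + 1) ≤ 628.
log₂(N + 1) ≤ (628 − 201) / 141 = 3.0284.
N + 1 ≤ 2^3.0284 = 8.1590.
N ≤ 7.1590, so the largest integer N is 7.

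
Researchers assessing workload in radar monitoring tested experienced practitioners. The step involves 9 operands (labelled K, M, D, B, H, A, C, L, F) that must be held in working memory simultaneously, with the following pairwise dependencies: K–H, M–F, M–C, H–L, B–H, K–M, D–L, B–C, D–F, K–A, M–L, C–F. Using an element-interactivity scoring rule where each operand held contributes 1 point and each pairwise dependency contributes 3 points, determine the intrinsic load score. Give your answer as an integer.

45

Count of operands held simultaneously: 9.
Count of pairwise dependencies listed: 12.
Element contribution: 9 × 1 = 9.
Interaction contribution: 12 × 3 = 36.
Intrinsic load = 9 + 36 = 45.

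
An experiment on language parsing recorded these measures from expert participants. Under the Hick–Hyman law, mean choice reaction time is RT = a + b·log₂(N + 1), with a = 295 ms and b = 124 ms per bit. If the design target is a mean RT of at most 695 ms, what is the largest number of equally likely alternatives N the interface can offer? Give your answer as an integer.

Set 295 + 124·log₂(N + 1) ≤ 695.
log₂(N + 1) ≤ (695 − 295) / 124 = 3.2258.
N + 1 ≤ 2^3.2258 = 9.3554.
N ≤ 8.3554, so the largest integer N is 8.

8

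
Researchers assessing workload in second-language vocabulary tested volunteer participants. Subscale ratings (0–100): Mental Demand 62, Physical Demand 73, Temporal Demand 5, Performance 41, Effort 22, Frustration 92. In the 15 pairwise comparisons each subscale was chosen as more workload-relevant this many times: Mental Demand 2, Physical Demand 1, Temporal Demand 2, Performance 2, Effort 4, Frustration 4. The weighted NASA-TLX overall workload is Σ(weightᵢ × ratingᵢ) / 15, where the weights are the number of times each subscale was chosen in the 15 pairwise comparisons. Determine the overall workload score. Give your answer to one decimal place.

49.7

The tallies are the weights (they sum to 15).
Weighted sum = 2·62 + 1·73 + 2·5 + 2·41 + 4·22 + 4·92
            = 124 + 73 + 10 + 82 + 88 + 368 = 745.
Overall workload = 745 / 15 = 49.6667 ≈ 49.7.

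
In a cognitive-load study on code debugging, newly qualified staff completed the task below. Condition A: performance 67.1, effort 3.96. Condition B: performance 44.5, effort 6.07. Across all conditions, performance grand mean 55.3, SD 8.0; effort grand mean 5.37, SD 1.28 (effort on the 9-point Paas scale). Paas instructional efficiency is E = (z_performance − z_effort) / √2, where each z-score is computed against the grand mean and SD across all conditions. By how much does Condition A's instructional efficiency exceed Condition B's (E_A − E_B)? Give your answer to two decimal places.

3.16

Condition A: z_P = (67.1 − 55.3)/8.0 = 1.4750; z_E = (3.96 − 5.37)/1.28 = -1.1016; E_A = (1.4750 − (-1.1016))/√2 = 1.8219.
Condition B: z_P = (44.5 − 55.3)/8.0 = -1.3500; z_E = (6.07 − 5.37)/1.28 = 0.5469; E_B = (-1.3500 − 0.5469)/√2 = -1.3413.
E_A − E_B = 1.8219 − (-1.3413) = 3.1632 ≈ 3.16.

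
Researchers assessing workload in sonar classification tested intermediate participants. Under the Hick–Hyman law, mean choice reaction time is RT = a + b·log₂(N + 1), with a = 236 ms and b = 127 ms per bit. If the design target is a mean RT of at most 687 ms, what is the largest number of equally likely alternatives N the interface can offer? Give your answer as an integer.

Set 236 + 127·log₂(N + 1) ≤ 687.
log₂(N + 1) ≤ (687 − 236) / 127 = 3.5512.
N + 1 ≤ 2^3.5512 = 11.7224.
N ≤ 10.7224, so the largest integer N is 10.

10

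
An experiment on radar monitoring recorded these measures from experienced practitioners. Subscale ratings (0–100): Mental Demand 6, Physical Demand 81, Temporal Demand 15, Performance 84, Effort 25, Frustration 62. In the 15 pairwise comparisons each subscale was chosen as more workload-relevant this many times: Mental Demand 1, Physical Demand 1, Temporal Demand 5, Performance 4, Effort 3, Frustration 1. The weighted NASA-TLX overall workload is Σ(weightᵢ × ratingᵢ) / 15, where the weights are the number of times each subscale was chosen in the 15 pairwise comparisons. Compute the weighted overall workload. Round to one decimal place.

42.3

The tallies are the weights (they sum to 15).
Weighted sum = 1·6 + 1·81 + 5·15 + 4·84 + 3·25 + 1·62
            = 6 + 81 + 75 + 336 + 75 + 62 = 635.
Overall workload = 635 / 15 = 42.3333 ≈ 42.3.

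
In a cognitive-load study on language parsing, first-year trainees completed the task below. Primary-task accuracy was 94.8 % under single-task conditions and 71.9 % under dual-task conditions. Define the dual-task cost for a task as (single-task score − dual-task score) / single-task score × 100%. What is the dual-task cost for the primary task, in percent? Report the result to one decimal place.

Cost = (94.8 − 71.9) / 94.8 × 100%
     = 22.9000 / 94.8 × 100% = 24.1561%.
≈ 24.2%.

24.2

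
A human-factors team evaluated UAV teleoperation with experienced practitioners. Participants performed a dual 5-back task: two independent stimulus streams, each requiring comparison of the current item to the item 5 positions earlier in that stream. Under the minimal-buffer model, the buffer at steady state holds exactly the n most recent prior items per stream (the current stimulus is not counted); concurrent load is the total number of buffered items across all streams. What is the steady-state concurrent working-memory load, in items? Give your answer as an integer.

Each stream's buffer holds its 5 most recent prior items.
Two independent streams: 2 × 5 = 10 buffered items at steady state.

10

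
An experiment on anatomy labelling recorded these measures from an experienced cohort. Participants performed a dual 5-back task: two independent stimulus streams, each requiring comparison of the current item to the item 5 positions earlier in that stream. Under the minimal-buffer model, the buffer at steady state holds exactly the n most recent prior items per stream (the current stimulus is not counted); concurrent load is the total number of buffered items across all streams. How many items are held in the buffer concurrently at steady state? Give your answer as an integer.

Each stream's buffer holds its 5 most recent prior items.
Two independent streams: 2 × 5 = 10 buffered items at steady state.

10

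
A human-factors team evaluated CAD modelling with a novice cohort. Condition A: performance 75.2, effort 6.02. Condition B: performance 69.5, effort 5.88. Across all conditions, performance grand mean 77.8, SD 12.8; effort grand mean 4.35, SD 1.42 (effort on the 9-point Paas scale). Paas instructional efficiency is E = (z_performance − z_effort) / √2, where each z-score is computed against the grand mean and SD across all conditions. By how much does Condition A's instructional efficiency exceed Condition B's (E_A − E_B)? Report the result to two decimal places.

Condition A: z_P = (75.2 − 77.8)/12.8 = -0.2031; z_E = (6.02 − 4.35)/1.42 = 1.1761; E_A = (-0.2031 − 1.1761)/√2 = -0.9752.
Condition B: z_P = (69.5 − 77.8)/12.8 = -0.6484; z_E = (5.88 − 4.35)/1.42 = 1.0775; E_B = (-0.6484 − 1.0775)/√2 = -1.2204.
E_A − E_B = -0.9752 − (-1.2204) = 0.2452 ≈ 0.25.

0.25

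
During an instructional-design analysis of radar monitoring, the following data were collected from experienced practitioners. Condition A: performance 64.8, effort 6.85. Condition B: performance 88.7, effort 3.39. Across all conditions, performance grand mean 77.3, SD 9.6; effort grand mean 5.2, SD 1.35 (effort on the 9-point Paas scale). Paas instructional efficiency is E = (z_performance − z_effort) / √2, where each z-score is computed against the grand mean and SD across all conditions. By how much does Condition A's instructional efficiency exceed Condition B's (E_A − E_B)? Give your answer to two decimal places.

-3.57

Condition A: z_P = (64.8 − 77.3)/9.6 = -1.3021; z_E = (6.85 − 5.2)/1.35 = 1.2222; E_A = (-1.3021 − 1.2222)/√2 = -1.7849.
Condition B: z_P = (88.7 − 77.3)/9.6 = 1.1875; z_E = (3.39 − 5.2)/1.35 = -1.3407; E_B = (1.1875 − (-1.3407))/√2 = 1.7877.
E_A − E_B = -1.7849 − 1.7877 = -3.5726 ≈ -3.57.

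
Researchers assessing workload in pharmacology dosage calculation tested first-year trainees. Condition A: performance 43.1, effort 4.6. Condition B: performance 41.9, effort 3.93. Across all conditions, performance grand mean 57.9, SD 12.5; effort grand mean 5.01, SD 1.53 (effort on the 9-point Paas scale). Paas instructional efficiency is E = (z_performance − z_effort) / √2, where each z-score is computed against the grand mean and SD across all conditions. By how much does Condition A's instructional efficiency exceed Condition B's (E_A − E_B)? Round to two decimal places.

-0.24

Condition A: z_P = (43.1 − 57.9)/12.5 = -1.1840; z_E = (4.6 − 5.01)/1.53 = -0.2680; E_A = (-1.1840 − (-0.2680))/√2 = -0.6477.
Condition B: z_P = (41.9 − 57.9)/12.5 = -1.2800; z_E = (3.93 − 5.01)/1.53 = -0.7059; E_B = (-1.2800 − (-0.7059))/√2 = -0.4060.
E_A − E_B = -0.6477 − (-0.4060) = -0.2417 ≈ -0.24.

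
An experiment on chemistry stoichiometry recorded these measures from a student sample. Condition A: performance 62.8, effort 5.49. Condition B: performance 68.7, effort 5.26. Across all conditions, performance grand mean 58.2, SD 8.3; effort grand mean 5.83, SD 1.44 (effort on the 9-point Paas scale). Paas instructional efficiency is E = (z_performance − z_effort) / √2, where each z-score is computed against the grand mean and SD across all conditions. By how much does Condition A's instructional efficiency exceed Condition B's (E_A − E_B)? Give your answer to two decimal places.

-0.62

Condition A: z_P = (62.8 − 58.2)/8.3 = 0.5542; z_E = (5.49 − 5.83)/1.44 = -0.2361; E_A = (0.5542 − (-0.2361))/√2 = 0.5588.
Condition B: z_P = (68.7 − 58.2)/8.3 = 1.2651; z_E = (5.26 − 5.83)/1.44 = -0.3958; E_B = (1.2651 − (-0.3958))/√2 = 1.1744.
E_A − E_B = 0.5588 − 1.1744 = -0.6156 ≈ -0.62.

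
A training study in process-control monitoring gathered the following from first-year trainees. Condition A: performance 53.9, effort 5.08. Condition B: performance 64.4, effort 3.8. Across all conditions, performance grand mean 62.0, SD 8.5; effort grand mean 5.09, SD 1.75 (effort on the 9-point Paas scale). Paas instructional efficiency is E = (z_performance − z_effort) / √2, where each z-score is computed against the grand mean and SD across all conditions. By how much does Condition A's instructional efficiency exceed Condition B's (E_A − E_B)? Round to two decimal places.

Condition A: z_P = (53.9 − 62.0)/8.5 = -0.9529; z_E = (5.08 − 5.09)/1.75 = -0.0057; E_A = (-0.9529 − (-0.0057))/√2 = -0.6698.
Condition B: z_P = (64.4 − 62.0)/8.5 = 0.2824; z_E = (3.8 − 5.09)/1.75 = -0.7371; E_B = (0.2824 − (-0.7371))/√2 = 0.7209.
E_A − E_B = -0.6698 − 0.7209 = -1.3907 ≈ -1.39.

-1.39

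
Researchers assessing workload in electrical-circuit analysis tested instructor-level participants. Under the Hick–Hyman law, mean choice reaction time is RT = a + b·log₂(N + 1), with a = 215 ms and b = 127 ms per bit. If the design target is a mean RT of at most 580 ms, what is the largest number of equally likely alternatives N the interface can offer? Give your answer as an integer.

Set 215 + 127·log₂(N + 1) ≤ 580.
log₂(N + 1) ≤ (580 − 215) / 127 = 2.8740.
N + 1 ≤ 2^2.8740 = 7.3309.
N ≤ 6.3309, so the largest integer N is 6.

6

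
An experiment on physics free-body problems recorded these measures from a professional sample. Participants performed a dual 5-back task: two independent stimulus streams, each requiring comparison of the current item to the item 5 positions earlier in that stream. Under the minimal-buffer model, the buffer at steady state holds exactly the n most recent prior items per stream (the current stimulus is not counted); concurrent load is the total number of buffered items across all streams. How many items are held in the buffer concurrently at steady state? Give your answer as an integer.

Each stream's buffer holds its 5 most recent prior items.
Two independent streams: 2 × 5 = 10 buffered items at steady state.

10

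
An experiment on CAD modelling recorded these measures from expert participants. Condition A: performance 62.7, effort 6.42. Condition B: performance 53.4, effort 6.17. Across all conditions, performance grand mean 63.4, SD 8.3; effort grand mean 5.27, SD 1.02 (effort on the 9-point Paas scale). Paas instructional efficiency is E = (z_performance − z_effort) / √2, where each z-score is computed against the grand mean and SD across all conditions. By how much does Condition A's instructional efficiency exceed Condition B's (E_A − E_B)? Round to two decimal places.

0.62

Condition A: z_P = (62.7 − 63.4)/8.3 = -0.0843; z_E = (6.42 − 5.27)/1.02 = 1.1275; E_A = (-0.0843 − 1.1275)/√2 = -0.8569.
Condition B: z_P = (53.4 − 63.4)/8.3 = -1.2048; z_E = (6.17 − 5.27)/1.02 = 0.8824; E_B = (-1.2048 − 0.8824)/√2 = -1.4759.
E_A − E_B = -0.8569 − (-1.4759) = 0.6190 ≈ 0.62.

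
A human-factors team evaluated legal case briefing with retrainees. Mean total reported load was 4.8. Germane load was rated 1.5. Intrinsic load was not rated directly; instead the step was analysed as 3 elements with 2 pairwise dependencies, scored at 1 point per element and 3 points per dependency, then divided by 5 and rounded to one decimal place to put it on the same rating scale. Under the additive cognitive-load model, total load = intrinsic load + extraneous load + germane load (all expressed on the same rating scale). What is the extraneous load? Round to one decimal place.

1.5

Intrinsic (element-interactivity): (3 × 1 + 2 × 3) / 5 = 9 / 5 = 1.8000 → 1.8.
extraneous load = total − intrinsic − germane
             = 4.8 − 1.8 − 1.5 = 1.5.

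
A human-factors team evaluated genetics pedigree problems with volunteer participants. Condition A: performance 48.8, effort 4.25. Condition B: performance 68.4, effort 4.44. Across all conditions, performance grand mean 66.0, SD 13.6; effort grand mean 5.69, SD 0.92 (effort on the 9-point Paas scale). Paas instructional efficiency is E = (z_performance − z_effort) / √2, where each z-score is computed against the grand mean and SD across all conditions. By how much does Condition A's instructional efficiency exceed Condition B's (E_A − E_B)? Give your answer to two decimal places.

Condition A: z_P = (48.8 − 66.0)/13.6 = -1.2647; z_E = (4.25 − 5.69)/0.92 = -1.5652; E_A = (-1.2647 − (-1.5652))/√2 = 0.2125.
Condition B: z_P = (68.4 − 66.0)/13.6 = 0.1765; z_E = (4.44 − 5.69)/0.92 = -1.3587; E_B = (0.1765 − (-1.3587))/√2 = 1.0856.
E_A − E_B = 0.2125 − 1.0856 = -0.8731 ≈ -0.87.

-0.87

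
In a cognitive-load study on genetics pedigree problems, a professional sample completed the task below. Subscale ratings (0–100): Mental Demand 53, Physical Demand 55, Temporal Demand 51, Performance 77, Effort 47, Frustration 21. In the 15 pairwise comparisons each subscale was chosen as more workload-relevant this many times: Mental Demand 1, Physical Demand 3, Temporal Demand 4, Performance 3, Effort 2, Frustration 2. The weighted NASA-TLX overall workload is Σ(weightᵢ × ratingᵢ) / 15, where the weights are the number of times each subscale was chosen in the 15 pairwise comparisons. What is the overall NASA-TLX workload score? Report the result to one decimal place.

The tallies are the weights (they sum to 15).
Weighted sum = 1·53 + 3·55 + 4·51 + 3·77 + 2·47 + 2·21
            = 53 + 165 + 204 + 231 + 94 + 42 = 789.
Overall workload = 789 / 15 = 52.6000 ≈ 52.6.

52.6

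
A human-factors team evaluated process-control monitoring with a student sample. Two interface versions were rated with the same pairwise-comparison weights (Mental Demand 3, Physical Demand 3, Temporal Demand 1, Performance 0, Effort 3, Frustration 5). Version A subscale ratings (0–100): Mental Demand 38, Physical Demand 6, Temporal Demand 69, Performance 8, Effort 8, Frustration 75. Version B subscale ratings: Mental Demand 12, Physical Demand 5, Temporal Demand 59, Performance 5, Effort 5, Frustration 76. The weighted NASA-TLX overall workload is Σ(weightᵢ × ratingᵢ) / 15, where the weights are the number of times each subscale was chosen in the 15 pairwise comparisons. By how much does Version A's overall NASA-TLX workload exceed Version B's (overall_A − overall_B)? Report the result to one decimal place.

6.3

Version A weighted sum = 3·38 + 3·6 + 1·69 + 0·8 + 3·8 + 5·75 = 114 + 18 + 69 + 0 + 24 + 375 = 600; overall_A = 600/15 = 40.0000.
Version B weighted sum = 3·12 + 3·5 + 1·59 + 0·5 + 3·5 + 5·76 = 36 + 15 + 59 + 0 + 15 + 380 = 505; overall_B = 505/15 = 33.6667.
Difference = 40.0000 − 33.6667 = 6.3333 ≈ 6.3.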